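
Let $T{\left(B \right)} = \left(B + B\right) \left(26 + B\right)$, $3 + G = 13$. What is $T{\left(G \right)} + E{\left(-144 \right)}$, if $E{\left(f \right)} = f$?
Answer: $576$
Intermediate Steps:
$G = 10$ ($G = -3 + 13 = 10$)
$T{\left(B \right)} = 2 B \left(26 + B\right)$
$T{\left(G \right)} + E{\left(-144 \right)} = 2 \cdot 10 \left(26 + 10\right) - 144 = 2 \cdot 10 \cdot 36 - 144 = 720 - 144 = 576$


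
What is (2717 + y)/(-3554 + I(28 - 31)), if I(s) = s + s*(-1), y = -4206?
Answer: 1489/3554 ≈ 0.41896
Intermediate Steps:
I(s) = 0 (I(s) = s - s = 0)
(2717 + y)/(-3554 + I(28 - 31)) = (2717 - 4206)/(-3554 + 0) = -1489/(-3554) = -1489*(-1/3554) = 1489/3554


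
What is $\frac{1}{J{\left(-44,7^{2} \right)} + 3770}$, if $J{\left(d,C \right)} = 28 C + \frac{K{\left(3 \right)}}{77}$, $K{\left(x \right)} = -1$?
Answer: $\frac{77}{395933} \approx 0.00019448$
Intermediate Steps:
$J{\left(d,C \right)} = - \frac{1}{77} + 28 C$ ($J{\left(d,C \right)} = 28 C - \frac{1}{77} = - \frac{1}{77} + 28 C$)
$\frac{1}{J{\left(-44,7^{2} \right)} + 3770} = \frac{1}{\left(- \frac{1}{77} + 28 \cdot 7^{2}\right) + 3770} = \frac{1}{\left(- \frac{1}{77} + 28 \cdot 49\right) + 3770} = \frac{1}{\left(- \frac{1}{77} + 1372\right) + 3770} = \frac{1}{\frac{105643}{77} + 3770} = \frac{1}{\frac{395933}{77}} = \frac{77}{395933}$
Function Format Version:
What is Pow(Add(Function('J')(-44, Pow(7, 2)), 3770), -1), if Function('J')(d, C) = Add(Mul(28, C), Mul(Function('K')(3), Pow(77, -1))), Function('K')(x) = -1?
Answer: Rational(77, 395933) ≈ 0.00019448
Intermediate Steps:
Function('J')(d, C) = Add(Rational(-1, 77), Mul(28, C)) (Function('J')(d, C) = Add(Mul(28, C), Mul(-1, Pow(77, -1))) = Add(Mul(28, C), Mul(-1, Rational(1, 77))) = Add(Mul(28, C), Rational(-1, 77)) = Add(Rational(-1, 77), Mul(28, C)))
Pow(Add(Function('J')(-44, Pow(7, 2)), 3770), -1) = Pow(Add(Add(Rational(-1, 77), Mul(28, Pow(7, 2))), 3770), -1) = Pow(Add(Add(Rational(-1, 77), Mul(28, 49)), 3770), -1) = Pow(Add(Add(Rational(-1, 77), 1372), 3770), -1) = Pow(Add(Rational(105643, 77), 3770), -1) = Pow(Rational(395933, 77), -1) = Rational(77, 395933)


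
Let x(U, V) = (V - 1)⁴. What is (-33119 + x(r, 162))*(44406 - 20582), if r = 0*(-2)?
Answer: 16006514666528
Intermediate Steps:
r = 0
x(U, V) = (-1 + V)⁴
(-33119 + x(r, 162))*(44406 - 20582) = (-33119 + (-1 + 162)⁴)*(44406 - 20582) = (-33119 + 161⁴)*23824 = (-33119 + 671898241)*23824 = 671865122*23824 = 16006514666528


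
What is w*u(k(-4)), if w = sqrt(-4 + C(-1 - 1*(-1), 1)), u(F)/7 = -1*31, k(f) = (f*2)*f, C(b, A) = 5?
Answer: -217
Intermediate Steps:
k(f) = 2*f**2 (k(f) = (2*f)*f = 2*f**2)
u(F) = -217 (u(F) = 7*(-1*31) = 7*(-31) = -217)
w = 1 (w = sqrt(-4 + 5) = sqrt(1) = 1)
w*u(k(-4)) = 1*(-217) = -217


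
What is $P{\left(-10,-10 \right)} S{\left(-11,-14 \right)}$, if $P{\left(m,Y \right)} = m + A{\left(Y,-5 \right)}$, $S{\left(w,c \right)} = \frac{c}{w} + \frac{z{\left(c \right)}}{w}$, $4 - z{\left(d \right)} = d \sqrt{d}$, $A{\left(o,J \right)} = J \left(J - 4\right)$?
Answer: $\frac{350}{11} - \frac{490 i \sqrt{14}}{11} \approx 31.818 - 166.67 i$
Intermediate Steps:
$A{\left(o,J \right)} = J \left(-4 + J\right)$
$z{\left(d \right)} = 4 - d^{\frac{3}{2}}$ ($z{\left(d \right)} = 4 - d \sqrt{d} = 4 - d^{\frac{3}{2}}$)
$S{\left(w,c \right)} = \frac{c}{w} + \frac{4 - c^{\frac{3}{2}}}{w}$
$P{\left(m,Y \right)} = 45 + m$ ($P{\left(m,Y \right)} = m - 5 \left(-4 - 5\right) = m - -45 = m + 45 = 45 + m$)
$P{\left(-10,-10 \right)} S{\left(-11,-14 \right)} = \left(45 - 10\right) \frac{4 - 14 - \left(-14\right)^{\frac{3}{2}}}{-11} = 35 \left(- \frac{4 - 14 - - 14 i \sqrt{14}}{11}\right) = 35 \left(- \frac{4 - 14 + 14 i \sqrt{14}}{11}\right) = 35 \left(- \frac{-10 + 14 i \sqrt{14}}{11}\right) = 35 \left(\frac{10}{11} - \frac{14 i \sqrt{14}}{11}\right) = \frac{350}{11} - \frac{490 i \sqrt{14}}{11}$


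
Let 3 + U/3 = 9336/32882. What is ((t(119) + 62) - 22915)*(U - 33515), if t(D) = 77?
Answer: 12553085326080/16441 ≈ 7.6352e+8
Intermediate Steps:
U = -133965/16441 (U = -9 + 3*(9336/32882) = -9 + 3*(9336*(1/32882)) = -9 + 3*(4668/16441) = -9 + 14004/16441 = -133965/16441 ≈ -8.1482)
((t(119) + 62) - 22915)*(U - 33515) = ((77 + 62) - 22915)*(-133965/16441 - 33515) = (139 - 22915)*(-551154080/16441) = -22776*(-551154080/16441) = 12553085326080/16441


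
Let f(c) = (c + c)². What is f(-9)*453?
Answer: 146772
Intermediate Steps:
f(c) = 4*c² (f(c) = (2*c)² = 4*c²)
f(-9)*453 = (4*(-9)²)*453 = (4*81)*453 = 324*453 = 146772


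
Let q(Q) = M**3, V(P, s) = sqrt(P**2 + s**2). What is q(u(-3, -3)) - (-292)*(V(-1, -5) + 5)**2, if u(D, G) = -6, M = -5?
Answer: 14767 + 2920*sqrt(26) ≈ 29656.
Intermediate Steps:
q(Q) = -125 (q(Q) = (-5)**3 = -125)
q(u(-3, -3)) - (-292)*(V(-1, -5) + 5)**2 = -125 - (-292)*(sqrt((-1)**2 + (-5)**2) + 5)**2 = -125 - (-292)*(sqrt(1 + 25) + 5)**2 = -125 - (-292)*(sqrt(26) + 5)**2 = -125 - (-292)*(5 + sqrt(26))**2 = -125 + 292*(5 + sqrt(26))**2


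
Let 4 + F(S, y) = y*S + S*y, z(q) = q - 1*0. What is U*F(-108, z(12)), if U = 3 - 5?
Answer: 5192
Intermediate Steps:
z(q) = q (z(q) = q + 0 = q)
U = -2
F(S, y) = -4 + 2*S*y (F(S, y) = -4 + (y*S + S*y) = -4 + (S*y + S*y) = -4 + 2*S*y)
U*F(-108, z(12)) = -2*(-4 + 2*(-108)*12) = -2*(-4 - 2592) = -2*(-2596) = 5192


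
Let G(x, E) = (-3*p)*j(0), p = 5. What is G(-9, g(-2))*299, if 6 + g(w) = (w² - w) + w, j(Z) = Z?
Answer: 0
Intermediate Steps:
g(w) = -6 + w² (g(w) = -6 + ((w² - w) + w) = -6 + w²)
G(x, E) = 0 (G(x, E) = -3*5*0 = -15*0 = 0)
G(-9, g(-2))*299 = 0*299 = 0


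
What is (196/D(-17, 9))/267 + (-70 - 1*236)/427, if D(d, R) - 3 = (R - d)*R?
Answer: -19279682/27020133 ≈ -0.71353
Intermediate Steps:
D(d, R) = 3 + R*(R - d) (D(d, R) = 3 + (R - d)*R = 3 + R*(R - d))
(196/D(-17, 9))/267 + (-70 - 1*236)/427 = (196/(3 + 9² - 1*9*(-17)))/267 + (-70 - 1*236)/427 = (196/(3 + 81 + 153))*(1/267) + (-70 - 236)*(1/427) = (196/237)*(1/267) - 306*1/427 = (196*(1/237))*(1/267) - 306/427 = (196/237)*(1/267) - 306/427 = 196/63279 - 306/427 = -19279682/27020133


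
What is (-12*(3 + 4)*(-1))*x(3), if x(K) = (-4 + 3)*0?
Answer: 0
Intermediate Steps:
x(K) = 0 (x(K) = -1*0 = 0)
(-12*(3 + 4)*(-1))*x(3) = -12*(3 + 4)*(-1)*0 = -84*(-1)*0 = -12*(-7)*0 = 84*0 = 0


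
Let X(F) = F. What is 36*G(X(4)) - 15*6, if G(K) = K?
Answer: 54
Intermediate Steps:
36*G(X(4)) - 15*6 = 36*4 - 15*6 = 144 - 90 = 54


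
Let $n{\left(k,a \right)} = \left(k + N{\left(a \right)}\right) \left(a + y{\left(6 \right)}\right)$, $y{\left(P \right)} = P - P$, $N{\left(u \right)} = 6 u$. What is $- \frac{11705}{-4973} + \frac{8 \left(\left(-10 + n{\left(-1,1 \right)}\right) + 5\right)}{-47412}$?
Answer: $\frac{11705}{4973} \approx 2.3537$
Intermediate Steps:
$y{\left(P \right)} = 0$
$n{\left(k,a \right)} = a \left(k + 6 a\right)$ ($n{\left(k,a \right)} = \left(k + 6 a\right) \left(a + 0\right) = \left(k + 6 a\right) a = a \left(k + 6 a\right)$)
$- \frac{11705}{-4973} + \frac{8 \left(\left(-10 + n{\left(-1,1 \right)}\right) + 5\right)}{-47412} = - \frac{11705}{-4973} + \frac{8 \left(\left(-10 + 1 \left(-1 + 6 \cdot 1\right)\right) + 5\right)}{-47412} = \left(-11705\right) \left(- \frac{1}{4973}\right) + 8 \left(\left(-10 + 1 \left(-1 + 6\right)\right) + 5\right) \left(- \frac{1}{47412}\right) = \frac{11705}{4973} + 8 \left(\left(-10 + 1 \cdot 5\right) + 5\right) \left(- \frac{1}{47412}\right) = \frac{11705}{4973} + 8 \left(\left(-10 + 5\right) + 5\right) \left(- \frac{1}{47412}\right) = \frac{11705}{4973} + 8 \left(-5 + 5\right) \left(- \frac{1}{47412}\right) = \frac{11705}{4973} + 8 \cdot 0 \left(- \frac{1}{47412}\right) = \frac{11705}{4973} + 0 \left(- \frac{1}{47412}\right) = \frac{11705}{4973} + 0 = \frac{11705}{4973}$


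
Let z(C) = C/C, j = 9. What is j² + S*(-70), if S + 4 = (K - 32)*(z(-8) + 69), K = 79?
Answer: -229939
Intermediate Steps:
z(C) = 1
S = 3286 (S = -4 + (79 - 32)*(1 + 69) = -4 + 47*70 = -4 + 3290 = 3286)
j² + S*(-70) = 9² + 3286*(-70) = 81 - 230020 = -229939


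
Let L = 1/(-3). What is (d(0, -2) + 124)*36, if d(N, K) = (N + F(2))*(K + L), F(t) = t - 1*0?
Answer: 4296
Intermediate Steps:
F(t) = t (F(t) = t + 0 = t)
L = -⅓ ≈ -0.33333
d(N, K) = (2 + N)*(-⅓ + K) (d(N, K) = (N + 2)*(K - ⅓) = (2 + N)*(-⅓ + K))
(d(0, -2) + 124)*36 = ((-⅔ + 2*(-2) - ⅓*0 - 2*0) + 124)*36 = ((-⅔ - 4 + 0 + 0) + 124)*36 = (-14/3 + 124)*36 = (358/3)*36 = 4296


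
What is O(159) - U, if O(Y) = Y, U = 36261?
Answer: -36102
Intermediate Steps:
O(159) - U = 159 - 1*36261 = 159 - 36261 = -36102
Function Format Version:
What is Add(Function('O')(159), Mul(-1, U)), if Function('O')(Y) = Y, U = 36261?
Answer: -36102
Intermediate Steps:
Add(Function('O')(159), Mul(-1, U)) = Add(159, Mul(-1, 36261)) = Add(159, -36261) = -36102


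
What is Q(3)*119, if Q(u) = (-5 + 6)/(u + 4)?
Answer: 17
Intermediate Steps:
Q(u) = 1/(4 + u)
Q(3)*119 = 119/(4 + 3) = 119/7 = (1/7)*119 = 17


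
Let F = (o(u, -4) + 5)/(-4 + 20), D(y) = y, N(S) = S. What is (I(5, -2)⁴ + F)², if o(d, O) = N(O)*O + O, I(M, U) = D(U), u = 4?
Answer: 74529/256 ≈ 291.13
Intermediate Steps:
I(M, U) = U
o(d, O) = O + O² (o(d, O) = O*O + O = O² + O = O + O²)
F = 17/16 (F = (-4*(1 - 4) + 5)/(-4 + 20) = (-4*(-3) + 5)/16 = (12 + 5)*(1/16) = 17*(1/16) = 17/16 ≈ 1.0625)
(I(5, -2)⁴ + F)² = ((-2)⁴ + 17/16)² = (16 + 17/16)² = (273/16)² = 74529/256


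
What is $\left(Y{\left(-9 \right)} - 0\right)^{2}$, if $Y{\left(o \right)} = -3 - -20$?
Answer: $289$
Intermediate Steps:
$Y{\left(o \right)} = 17$ ($Y{\left(o \right)} = -3 + 20 = 17$)
$\left(Y{\left(-9 \right)} - 0\right)^{2} = \left(17 - 0\right)^{2} = \left(17 + 0\right)^{2} = 17^{2} = 289$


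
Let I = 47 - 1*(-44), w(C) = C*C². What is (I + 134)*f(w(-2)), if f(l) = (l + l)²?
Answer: 57600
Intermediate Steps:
w(C) = C³
I = 91 (I = 47 + 44 = 91)
f(l) = 4*l² (f(l) = (2*l)² = 4*l²)
(I + 134)*f(w(-2)) = (91 + 134)*(4*((-2)³)²) = 225*(4*(-8)²) = 225*(4*64) = 225*256 = 57600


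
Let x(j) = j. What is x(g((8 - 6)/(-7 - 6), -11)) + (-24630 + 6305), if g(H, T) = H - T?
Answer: -238084/13 ≈ -18314.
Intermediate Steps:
x(g((8 - 6)/(-7 - 6), -11)) + (-24630 + 6305) = ((8 - 6)/(-7 - 6) - 1*(-11)) + (-24630 + 6305) = (2/(-13) + 11) - 18325 = (2*(-1/13) + 11) - 18325 = (-2/13 + 11) - 18325 = 141/13 - 18325 = -238084/13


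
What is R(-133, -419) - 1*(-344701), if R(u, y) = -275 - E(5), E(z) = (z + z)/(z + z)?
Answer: 344425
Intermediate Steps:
E(z) = 1 (E(z) = (2*z)/((2*z)) = (2*z)*(1/(2*z)) = 1)
R(u, y) = -276 (R(u, y) = -275 - 1*1 = -275 - 1 = -276)
R(-133, -419) - 1*(-344701) = -276 - 1*(-344701) = -276 + 344701 = 344425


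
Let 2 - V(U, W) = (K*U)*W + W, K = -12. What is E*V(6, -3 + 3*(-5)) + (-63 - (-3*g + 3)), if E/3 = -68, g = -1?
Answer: 260235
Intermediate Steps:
V(U, W) = 2 - W + 12*U*W (V(U, W) = 2 - ((-12*U)*W + W) = 2 - (-12*U*W + W) = 2 - (W - 12*U*W) = 2 + (-W + 12*U*W) = 2 - W + 12*U*W)
E = -204 (E = 3*(-68) = -204)
E*V(6, -3 + 3*(-5)) + (-63 - (-3*g + 3)) = -204*(2 - (-3 + 3*(-5)) + 12*6*(-3 + 3*(-5))) + (-63 - (-3*(-1) + 3)) = -204*(2 - (-3 - 15) + 12*6*(-3 - 15)) + (-63 - (3 + 3)) = -204*(2 - 1*(-18) + 12*6*(-18)) + (-63 - 1*6) = -204*(2 + 18 - 1296) + (-63 - 6) = -204*(-1276) - 69 = 260304 - 69 = 260235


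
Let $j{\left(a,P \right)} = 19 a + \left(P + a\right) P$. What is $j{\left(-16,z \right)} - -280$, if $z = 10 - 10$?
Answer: $-24$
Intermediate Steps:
$z = 0$ ($z = 10 - 10 = 0$)
$j{\left(a,P \right)} = 19 a + P \left(P + a\right)$
$j{\left(-16,z \right)} - -280 = \left(0^{2} + 19 \left(-16\right) + 0 \left(-16\right)\right) - -280 = \left(0 - 304 + 0\right) + 280 = -304 + 280 = -24$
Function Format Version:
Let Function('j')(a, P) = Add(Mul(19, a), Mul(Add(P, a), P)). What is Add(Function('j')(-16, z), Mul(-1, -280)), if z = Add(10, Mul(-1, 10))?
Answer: -24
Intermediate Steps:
z = 0 (z = Add(10, -10) = 0)
Function('j')(a, P) = Add(Mul(19, a), Mul(P, Add(P, a)))
Add(Function('j')(-16, z), Mul(-1, -280)) = Add(Add(Pow(0, 2), Mul(19, -16), Mul(0, -16)), Mul(-1, -280)) = Add(Add(0, -304, 0), 280) = Add(-304, 280) = -24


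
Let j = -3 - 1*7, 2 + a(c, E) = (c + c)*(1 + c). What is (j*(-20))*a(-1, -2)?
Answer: -400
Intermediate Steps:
a(c, E) = -2 + 2*c*(1 + c) (a(c, E) = -2 + (c + c)*(1 + c) = -2 + (2*c)*(1 + c) = -2 + 2*c*(1 + c))
j = -10 (j = -3 - 7 = -10)
(j*(-20))*a(-1, -2) = (-10*(-20))*(-2 + 2*(-1) + 2*(-1)**2) = 200*(-2 - 2 + 2*1) = 200*(-2 - 2 + 2) = 200*(-2) = -400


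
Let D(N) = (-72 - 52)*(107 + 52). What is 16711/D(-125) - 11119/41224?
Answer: -227029117/203193096 ≈ -1.1173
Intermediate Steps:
D(N) = -19716 (D(N) = -124*159 = -19716)
16711/D(-125) - 11119/41224 = 16711/(-19716) - 11119/41224 = 16711*(-1/19716) - 11119*1/41224 = -16711/19716 - 11119/41224 = -227029117/203193096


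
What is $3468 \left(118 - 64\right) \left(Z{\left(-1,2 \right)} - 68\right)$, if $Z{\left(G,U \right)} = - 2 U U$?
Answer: $-14232672$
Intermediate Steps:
$Z{\left(G,U \right)} = - 2 U^{2}$
$3468 \left(118 - 64\right) \left(Z{\left(-1,2 \right)} - 68\right) = 3468 \left(118 - 64\right) \left(- 2 \cdot 2^{2} - 68\right) = 3468 \cdot 54 \left(\left(-2\right) 4 - 68\right) = 3468 \cdot 54 \left(-8 - 68\right) = 3468 \cdot 54 \left(-76\right) = 3468 \left(-4104\right) = -14232672$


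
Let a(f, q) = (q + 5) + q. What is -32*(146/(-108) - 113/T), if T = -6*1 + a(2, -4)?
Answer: -9680/27 ≈ -358.52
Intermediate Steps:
a(f, q) = 5 + 2*q (a(f, q) = (5 + q) + q = 5 + 2*q)
T = -9 (T = -6*1 + (5 + 2*(-4)) = -6 + (5 - 8) = -6 - 3 = -9)
-32*(146/(-108) - 113/T) = -32*(146/(-108) - 113/(-9)) = -32*(146*(-1/108) - 113*(-⅑)) = -32*(-73/54 + 113/9) = -32*605/54 = -9680/27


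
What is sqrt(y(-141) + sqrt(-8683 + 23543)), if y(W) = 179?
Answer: sqrt(179 + 2*sqrt(3715)) ≈ 17.347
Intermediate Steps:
sqrt(y(-141) + sqrt(-8683 + 23543)) = sqrt(179 + sqrt(-8683 + 23543)) = sqrt(179 + sqrt(14860)) = sqrt(179 + 2*sqrt(3715))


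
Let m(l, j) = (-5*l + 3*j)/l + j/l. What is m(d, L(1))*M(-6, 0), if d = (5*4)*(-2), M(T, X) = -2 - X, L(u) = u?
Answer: 51/5 ≈ 10.200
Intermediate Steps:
d = -40 (d = 20*(-2) = -40)
m(l, j) = j/l + (-5*l + 3*j)/l (m(l, j) = (-5*l + 3*j)/l + j/l = j/l + (-5*l + 3*j)/l)
m(d, L(1))*M(-6, 0) = (-5 + 4*1/(-40))*(-2 - 1*0) = (-5 + 4*1*(-1/40))*(-2 + 0) = (-5 - 1/10)*(-2) = -51/10*(-2) = 51/5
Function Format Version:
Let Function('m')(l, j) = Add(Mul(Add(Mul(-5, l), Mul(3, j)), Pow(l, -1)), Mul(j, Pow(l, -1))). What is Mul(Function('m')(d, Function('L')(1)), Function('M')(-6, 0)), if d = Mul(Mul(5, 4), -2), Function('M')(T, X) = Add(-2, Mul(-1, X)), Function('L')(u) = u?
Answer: Rational(51, 5) ≈ 10.200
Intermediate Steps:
d = -40 (d = Mul(20, -2) = -40)
Function('m')(l, j) = Add(Mul(j, Pow(l, -1)), Mul(Pow(l, -1), Add(Mul(-5, l), Mul(3, j)))) (Function('m')(l, j) = Add(Mul(Pow(l, -1), Add(Mul(-5, l), Mul(3, j))), Mul(j, Pow(l, -1))) = Add(Mul(j, Pow(l, -1)), Mul(Pow(l, -1), Add(Mul(-5, l), Mul(3, j)))))
Mul(Function('m')(d, Function('L')(1)), Function('M')(-6, 0)) = Mul(Add(-5, Mul(4, 1, Pow(-40, -1))), Add(-2, Mul(-1, 0))) = Mul(Add(-5, Mul(4, 1, Rational(-1, 40))), Add(-2, 0)) = Mul(Add(-5, Rational(-1, 10)), -2) = Mul(Rational(-51, 10), -2) = Rational(51, 5)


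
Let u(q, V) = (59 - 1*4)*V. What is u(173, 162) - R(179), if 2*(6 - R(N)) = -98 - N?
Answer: 17531/2 ≈ 8765.5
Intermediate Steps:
u(q, V) = 55*V (u(q, V) = (59 - 4)*V = 55*V)
R(N) = 55 + N/2 (R(N) = 6 - (-98 - N)/2 = 6 + (49 + N/2) = 55 + N/2)
u(173, 162) - R(179) = 55*162 - (55 + (½)*179) = 8910 - (55 + 179/2) = 8910 - 1*289/2 = 8910 - 289/2 = 17531/2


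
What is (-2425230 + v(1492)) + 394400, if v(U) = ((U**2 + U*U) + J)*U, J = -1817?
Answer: 6637833182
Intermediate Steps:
v(U) = U*(-1817 + 2*U**2) (v(U) = ((U**2 + U*U) - 1817)*U = ((U**2 + U**2) - 1817)*U = (2*U**2 - 1817)*U = (-1817 + 2*U**2)*U = U*(-1817 + 2*U**2))
(-2425230 + v(1492)) + 394400 = (-2425230 + 1492*(-1817 + 2*1492**2)) + 394400 = (-2425230 + 1492*(-1817 + 2*2226064)) + 394400 = (-2425230 + 1492*(-1817 + 4452128)) + 394400 = (-2425230 + 1492*4450311) + 394400 = (-2425230 + 6639864012) + 394400 = 6637438782 + 394400 = 6637833182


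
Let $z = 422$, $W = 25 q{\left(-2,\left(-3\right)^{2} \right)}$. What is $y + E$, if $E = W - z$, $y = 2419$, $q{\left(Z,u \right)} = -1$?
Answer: $1972$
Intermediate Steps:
$W = -25$ ($W = 25 \left(-1\right) = -25$)
$E = -447$ ($E = -25 - 422 = -447$)
$y + E = 2419 - 447 = 1972$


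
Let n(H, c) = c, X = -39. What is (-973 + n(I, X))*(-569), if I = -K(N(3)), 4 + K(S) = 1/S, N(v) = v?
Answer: 575828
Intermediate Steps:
K(S) = -4 + 1/S
I = 11/3 (I = -(-4 + 1/3) = -(-4 + ⅓) = -1*(-11/3) = 11/3 ≈ 3.6667)
(-973 + n(I, X))*(-569) = (-973 - 39)*(-569) = -1012*(-569) = 575828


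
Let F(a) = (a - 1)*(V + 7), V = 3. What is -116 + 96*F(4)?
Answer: 2764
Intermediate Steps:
F(a) = -10 + 10*a (F(a) = (a - 1)*(3 + 7) = (-1 + a)*10 = -10 + 10*a)
-116 + 96*F(4) = -116 + 96*(-10 + 10*4) = -116 + 96*(-10 + 40) = -116 + 96*30 = -116 + 2880 = 2764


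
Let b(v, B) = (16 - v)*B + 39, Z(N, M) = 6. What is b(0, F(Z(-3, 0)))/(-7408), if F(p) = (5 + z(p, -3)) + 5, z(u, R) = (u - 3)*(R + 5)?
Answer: -295/7408 ≈ -0.039822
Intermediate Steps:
z(u, R) = (-3 + u)*(5 + R)
F(p) = 4 + 2*p (F(p) = (5 + (-15 - 3*(-3) + 5*p - 3*p)) + 5 = (5 + (-15 + 9 + 5*p - 3*p)) + 5 = (5 + (-6 + 2*p)) + 5 = (-1 + 2*p) + 5 = 4 + 2*p)
b(v, B) = 39 + B*(16 - v) (b(v, B) = B*(16 - v) + 39 = 39 + B*(16 - v))
b(0, F(Z(-3, 0)))/(-7408) = (39 + 16*(4 + 2*6) - 1*(4 + 2*6)*0)/(-7408) = (39 + 16*(4 + 12) - 1*(4 + 12)*0)*(-1/7408) = (39 + 16*16 - 1*16*0)*(-1/7408) = (39 + 256 + 0)*(-1/7408) = 295*(-1/7408) = -295/7408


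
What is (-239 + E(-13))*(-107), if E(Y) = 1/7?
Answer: 178904/7 ≈ 25558.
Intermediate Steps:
E(Y) = ⅐
(-239 + E(-13))*(-107) = (-239 + ⅐)*(-107) = -1672/7*(-107) = 178904/7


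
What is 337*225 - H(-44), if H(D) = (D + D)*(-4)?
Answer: 75473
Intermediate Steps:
H(D) = -8*D (H(D) = (2*D)*(-4) = -8*D)
337*225 - H(-44) = 337*225 - (-8)*(-44) = 75825 - 1*352 = 75825 - 352 = 75473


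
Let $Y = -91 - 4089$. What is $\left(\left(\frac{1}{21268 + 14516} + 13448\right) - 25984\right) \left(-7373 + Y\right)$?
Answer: $\frac{1727513246773}{11928} \approx 1.4483 \cdot 10^{8}$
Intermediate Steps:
$Y = -4180$ ($Y = -91 - 4089 = -4180$)
$\left(\left(\frac{1}{21268 + 14516} + 13448\right) - 25984\right) \left(-7373 + Y\right) = \left(\left(\frac{1}{21268 + 14516} + 13448\right) - 25984\right) \left(-7373 - 4180\right) = \left(\left(\frac{1}{35784} + 13448\right) - 25984\right) \left(-11553\right) = \left(\frac{481223233}{35784} - 25984\right) \left(-11553\right) = \left(- \frac{448588223}{35784}\right) \left(-11553\right) = \frac{1727513246773}{11928}$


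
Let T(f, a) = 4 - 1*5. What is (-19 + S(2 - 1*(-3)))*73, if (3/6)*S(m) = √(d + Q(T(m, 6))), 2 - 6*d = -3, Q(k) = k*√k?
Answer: -1387 + 73*√(30 - 36*I)/3 ≈ -1236.2 - 70.654*I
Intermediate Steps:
T(f, a) = -1 (T(f, a) = 4 - 5 = -1)
Q(k) = k^(3/2)
d = ⅚ (d = ⅓ - ⅙*(-3) = ⅓ + ½ = ⅚ ≈ 0.83333)
S(m) = 2*√(⅚ - I) (S(m) = 2*√(⅚ + (-1)^(3/2)) = 2*√(⅚ - I))
(-19 + S(2 - 1*(-3)))*73 = (-19 + √(30 - 36*I)/3)*73 = -1387 + 73*√(30 - 36*I)/3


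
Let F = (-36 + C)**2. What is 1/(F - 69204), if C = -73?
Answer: -1/57323 ≈ -1.7445e-5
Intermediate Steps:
F = 11881 (F = (-36 - 73)**2 = (-109)**2 = 11881)
1/(F - 69204) = 1/(11881 - 69204) = 1/(-57323) = -1/57323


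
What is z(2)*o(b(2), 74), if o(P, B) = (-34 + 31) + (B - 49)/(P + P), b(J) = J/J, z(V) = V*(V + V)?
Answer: 76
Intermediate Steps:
z(V) = 2*V² (z(V) = V*(2*V) = 2*V²)
b(J) = 1
o(P, B) = -3 + (-49 + B)/(2*P) (o(P, B) = -3 + (-49 + B)/((2*P)) = -3 + (-49 + B)*(1/(2*P)) = -3 + (-49 + B)/(2*P))
z(2)*o(b(2), 74) = (2*2²)*((½)*(-49 + 74 - 6*1)/1) = (2*4)*((½)*1*(-49 + 74 - 6)) = 8*((½)*1*19) = 8*(19/2) = 76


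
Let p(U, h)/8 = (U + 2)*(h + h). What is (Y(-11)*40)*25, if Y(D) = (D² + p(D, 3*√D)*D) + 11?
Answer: 132000 + 4752000*I*√11 ≈ 1.32e+5 + 1.5761e+7*I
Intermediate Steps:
p(U, h) = 16*h*(2 + U) (p(U, h) = 8*((U + 2)*(h + h)) = 8*((2 + U)*(2*h)) = 8*(2*h*(2 + U)) = 16*h*(2 + U))
Y(D) = 11 + D² + 48*D^(3/2)*(2 + D) (Y(D) = (D² + (16*(3*√D)*(2 + D))*D) + 11 = (D² + (48*√D*(2 + D))*D) + 11 = (D² + 48*D^(3/2)*(2 + D)) + 11 = 11 + D² + 48*D^(3/2)*(2 + D))
(Y(-11)*40)*25 = ((11 + (-11)² + 48*(-11)^(3/2)*(2 - 11))*40)*25 = ((11 + 121 + 48*(-11*I*√11)*(-9))*40)*25 = ((11 + 121 + 4752*I*√11)*40)*25 = ((132 + 4752*I*√11)*40)*25 = (5280 + 190080*I*√11)*25 = 132000 + 4752000*I*√11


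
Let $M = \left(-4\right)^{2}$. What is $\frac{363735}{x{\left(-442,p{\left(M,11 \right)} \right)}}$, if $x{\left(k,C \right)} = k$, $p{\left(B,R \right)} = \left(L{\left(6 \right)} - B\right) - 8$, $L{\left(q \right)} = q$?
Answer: $- \frac{363735}{442} \approx -822.93$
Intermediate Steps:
$M = 16$
$p{\left(B,R \right)} = -2 - B$ ($p{\left(B,R \right)} = \left(6 - B\right) - 8 = -2 - B$)
$\frac{363735}{x{\left(-442,p{\left(M,11 \right)} \right)}} = \frac{363735}{-442} = 363735 \left(- \frac{1}{442}\right) = - \frac{363735}{442}$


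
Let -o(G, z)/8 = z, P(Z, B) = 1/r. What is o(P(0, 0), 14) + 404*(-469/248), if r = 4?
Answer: -54313/62 ≈ -876.02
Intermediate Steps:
P(Z, B) = ¼ (P(Z, B) = 1/4 = ¼)
o(G, z) = -8*z
o(P(0, 0), 14) + 404*(-469/248) = -8*14 + 404*(-469/248) = -112 + 404*(-469*1/248) = -112 + 404*(-469/248) = -112 - 47369/62 = -54313/62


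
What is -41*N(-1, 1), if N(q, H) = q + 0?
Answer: 41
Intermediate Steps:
N(q, H) = q
-41*N(-1, 1) = -41*(-1) = 41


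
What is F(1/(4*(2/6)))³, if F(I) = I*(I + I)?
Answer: 729/512 ≈ 1.4238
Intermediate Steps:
F(I) = 2*I² (F(I) = I*(2*I) = 2*I²)
F(1/(4*(2/6)))³ = (2*(1/(4*(2/6)))²)³ = (2*(1/(4*(2*(⅙))))²)³ = (2*(1/(4*(⅓)))²)³ = (2*(1/(4/3))²)³ = (2*(¾)²)³ = (2*(9/16))³ = (9/8)³ = 729/512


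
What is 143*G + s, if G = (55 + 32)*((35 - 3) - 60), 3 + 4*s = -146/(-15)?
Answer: -20900779/60 ≈ -3.4835e+5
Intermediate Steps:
s = 101/60 (s = -¾ + (-146/(-15))/4 = -¾ + (-146*(-1/15))/4 = -¾ + (¼)*(146/15) = -¾ + 73/30 = 101/60 ≈ 1.6833)
G = -2436 (G = 87*(32 - 60) = 87*(-28) = -2436)
143*G + s = 143*(-2436) + 101/60 = -348348 + 101/60 = -20900779/60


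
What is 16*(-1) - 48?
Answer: -64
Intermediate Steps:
16*(-1) - 48 = -16 - 48 = -64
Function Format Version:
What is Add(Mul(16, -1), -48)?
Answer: -64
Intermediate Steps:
Add(Mul(16, -1), -48) = Add(-16, -48) = -64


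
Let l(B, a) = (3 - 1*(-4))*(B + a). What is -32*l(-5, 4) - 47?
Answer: 177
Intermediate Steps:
l(B, a) = 7*B + 7*a (l(B, a) = (3 + 4)*(B + a) = 7*(B + a) = 7*B + 7*a)
-32*l(-5, 4) - 47 = -32*(7*(-5) + 7*4) - 47 = -32*(-35 + 28) - 47 = -32*(-7) - 47 = 224 - 47 = 177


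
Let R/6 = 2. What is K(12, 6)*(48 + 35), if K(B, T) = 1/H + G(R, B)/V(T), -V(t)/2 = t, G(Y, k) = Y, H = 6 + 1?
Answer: -498/7 ≈ -71.143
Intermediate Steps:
H = 7
R = 12 (R = 6*2 = 12)
V(t) = -2*t
K(B, T) = ⅐ - 6/T (K(B, T) = 1/7 + 12/((-2*T)) = 1*(⅐) + 12*(-1/(2*T)) = ⅐ - 6/T)
K(12, 6)*(48 + 35) = ((⅐)*(-42 + 6)/6)*(48 + 35) = ((⅐)*(⅙)*(-36))*83 = -6/7*83 = -498/7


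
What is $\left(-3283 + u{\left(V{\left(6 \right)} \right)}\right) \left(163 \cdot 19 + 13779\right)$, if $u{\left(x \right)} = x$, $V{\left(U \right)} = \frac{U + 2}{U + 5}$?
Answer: $- \frac{609307980}{11} \approx -5.5392 \cdot 10^{7}$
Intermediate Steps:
$V{\left(U \right)} = \frac{2 + U}{5 + U}$
$\left(-3283 + u{\left(V{\left(6 \right)} \right)}\right) \left(163 \cdot 19 + 13779\right) = \left(-3283 + \frac{2 + 6}{5 + 6}\right) \left(163 \cdot 19 + 13779\right) = \left(-3283 + \frac{1}{11} \cdot 8\right) \left(3097 + 13779\right) = \left(-3283 + \frac{1}{11} \cdot 8\right) 16876 = \left(-3283 + \frac{8}{11}\right) 16876 = \left(- \frac{36105}{11}\right) 16876 = - \frac{609307980}{11}$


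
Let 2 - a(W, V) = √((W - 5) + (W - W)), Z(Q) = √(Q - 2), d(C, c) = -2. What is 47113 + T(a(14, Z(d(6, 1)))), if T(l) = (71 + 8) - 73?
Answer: 47119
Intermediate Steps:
Z(Q) = √(-2 + Q)
a(W, V) = 2 - √(-5 + W) (a(W, V) = 2 - √((W - 5) + (W - W)) = 2 - √((-5 + W) + 0) = 2 - √(-5 + W))
T(l) = 6 (T(l) = 79 - 73 = 6)
47113 + T(a(14, Z(d(6, 1)))) = 47113 + 6 = 47119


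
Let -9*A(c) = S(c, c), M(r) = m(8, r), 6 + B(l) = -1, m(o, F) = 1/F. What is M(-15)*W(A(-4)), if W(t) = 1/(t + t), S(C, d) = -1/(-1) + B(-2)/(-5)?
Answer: ⅛ ≈ 0.12500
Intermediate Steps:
m(o, F) = 1/F
B(l) = -7 (B(l) = -6 - 1 = -7)
M(r) = 1/r
S(C, d) = 12/5 (S(C, d) = -1/(-1) - 7/(-5) = -1*(-1) - 7*(-⅕) = 1 + 7/5 = 12/5)
A(c) = -4/15 (A(c) = -⅑*12/5 = -4/15)
W(t) = 1/(2*t)
M(-15)*W(A(-4)) = (1/(2*(-4/15)))/(-15) = -(-15)/(30*4) = -1/15*(-15/8) = ⅛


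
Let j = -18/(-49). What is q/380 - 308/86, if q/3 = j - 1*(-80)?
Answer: -1179739/400330 ≈ -2.9469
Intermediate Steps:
j = 18/49 (j = -18*(-1/49) = 18/49 ≈ 0.36735)
q = 11814/49 (q = 3*(18/49 - 1*(-80)) = 3*(18/49 + 80) = 3*(3938/49) = 11814/49 ≈ 241.10)
q/380 - 308/86 = (11814/49)/380 - 308/86 = (11814/49)*(1/380) - 308*1/86 = 5907/9310 - 154/43 = -1179739/400330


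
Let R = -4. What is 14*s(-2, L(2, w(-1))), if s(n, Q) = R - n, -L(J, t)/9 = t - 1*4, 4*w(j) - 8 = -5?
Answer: -28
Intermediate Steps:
w(j) = 3/4 (w(j) = 2 + (1/4)*(-5) = 2 - 5/4 = 3/4)
L(J, t) = 36 - 9*t (L(J, t) = -9*(t - 1*4) = -9*(t - 4) = -9*(-4 + t) = 36 - 9*t)
s(n, Q) = -4 - n
14*s(-2, L(2, w(-1))) = 14*(-4 - 1*(-2)) = 14*(-4 + 2) = 14*(-2) = -28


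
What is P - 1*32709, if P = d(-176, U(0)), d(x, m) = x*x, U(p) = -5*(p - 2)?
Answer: -1733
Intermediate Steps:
U(p) = 10 - 5*p (U(p) = -5*(-2 + p) = 10 - 5*p)
d(x, m) = x²
P = 30976 (P = (-176)² = 30976)
P - 1*32709 = 30976 - 1*32709 = 30976 - 32709 = -1733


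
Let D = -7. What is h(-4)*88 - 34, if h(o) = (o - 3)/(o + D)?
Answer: 22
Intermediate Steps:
h(o) = (-3 + o)/(-7 + o) (h(o) = (o - 3)/(o - 7) = (-3 + o)/(-7 + o))
h(-4)*88 - 34 = ((-3 - 4)/(-7 - 4))*88 - 34 = (-7/(-11))*88 - 34 = -1/11*(-7)*88 - 34 = (7/11)*88 - 34 = 56 - 34 = 22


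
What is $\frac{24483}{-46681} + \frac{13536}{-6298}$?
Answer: $- \frac{8362425}{3127627} \approx -2.6737$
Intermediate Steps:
$\frac{24483}{-46681} + \frac{13536}{-6298} = 24483 \left(- \frac{1}{46681}\right) + 13536 \left(- \frac{1}{6298}\right) = - \frac{24483}{46681} - \frac{144}{67} = - \frac{8362425}{3127627}$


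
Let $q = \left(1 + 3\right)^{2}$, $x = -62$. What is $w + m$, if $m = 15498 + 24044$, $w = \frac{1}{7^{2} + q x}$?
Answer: $\frac{37288105}{943} \approx 39542.0$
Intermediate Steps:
$q = 16$ ($q = 4^{2} = 16$)
$w = - \frac{1}{943}$ ($w = \frac{1}{7^{2} + 16 \left(-62\right)} = \frac{1}{49 - 992} = \frac{1}{-943} = - \frac{1}{943} \approx -0.0010604$)
$m = 39542$
$w + m = - \frac{1}{943} + 39542 = \frac{37288105}{943}$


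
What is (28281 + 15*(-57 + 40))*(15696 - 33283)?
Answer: -492893262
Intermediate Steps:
(28281 + 15*(-57 + 40))*(15696 - 33283) = (28281 + 15*(-17))*(-17587) = (28281 - 255)*(-17587) = 28026*(-17587) = -492893262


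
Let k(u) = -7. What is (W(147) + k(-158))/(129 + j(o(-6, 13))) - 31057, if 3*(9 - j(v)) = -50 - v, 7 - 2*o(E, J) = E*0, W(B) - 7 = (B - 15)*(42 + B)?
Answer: -2626237/85 ≈ -30897.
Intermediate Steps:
W(B) = 7 + (-15 + B)*(42 + B) (W(B) = 7 + (B - 15)*(42 + B) = 7 + (-15 + B)*(42 + B))
o(E, J) = 7/2 (o(E, J) = 7/2 - E*0/2 = 7/2 - ½*0 = 7/2 + 0 = 7/2)
j(v) = 77/3 + v/3 (j(v) = 9 - (-50 - v)/3 = 9 + (50/3 + v/3) = 77/3 + v/3)
(W(147) + k(-158))/(129 + j(o(-6, 13))) - 31057 = ((-623 + 147² + 27*147) - 7)/(129 + (77/3 + (⅓)*(7/2))) - 31057 = ((-623 + 21609 + 3969) - 7)/(129 + (77/3 + 7/6)) - 31057 = (24955 - 7)/(129 + 161/6) - 31057 = 24948/(935/6) - 31057 = 24948*(6/935) - 31057 = 13608/85 - 31057 = -2626237/85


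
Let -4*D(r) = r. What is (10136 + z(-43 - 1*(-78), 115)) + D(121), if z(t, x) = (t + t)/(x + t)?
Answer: 606373/60 ≈ 10106.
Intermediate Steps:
D(r) = -r/4
z(t, x) = 2*t/(t + x) (z(t, x) = (2*t)/(t + x) = 2*t/(t + x))
(10136 + z(-43 - 1*(-78), 115)) + D(121) = (10136 + 2*(-43 - 1*(-78))/((-43 - 1*(-78)) + 115)) - 1/4*121 = (10136 + 2*(-43 + 78)/((-43 + 78) + 115)) - 121/4 = (10136 + 2*35/(35 + 115)) - 121/4 = (10136 + 2*35/150) - 121/4 = (10136 + 2*35*(1/150)) - 121/4 = (10136 + 7/15) - 121/4 = 152047/15 - 121/4 = 606373/60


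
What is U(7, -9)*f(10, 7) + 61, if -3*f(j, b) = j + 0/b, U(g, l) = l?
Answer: 91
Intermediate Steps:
f(j, b) = -j/3 (f(j, b) = -(j + 0/b)/3 = -(j + 0)/3 = -j/3)
U(7, -9)*f(10, 7) + 61 = -(-3)*10 + 61 = -9*(-10/3) + 61 = 30 + 61 = 91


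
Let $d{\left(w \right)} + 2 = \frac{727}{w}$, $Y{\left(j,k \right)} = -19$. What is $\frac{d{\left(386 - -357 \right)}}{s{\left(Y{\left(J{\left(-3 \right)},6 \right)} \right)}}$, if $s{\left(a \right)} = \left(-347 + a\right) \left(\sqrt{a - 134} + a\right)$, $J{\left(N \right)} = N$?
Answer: $- \frac{4807}{46592044} - \frac{759 i \sqrt{17}}{46592044} \approx -0.00010317 - 6.7167 \cdot 10^{-5} i$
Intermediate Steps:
$d{\left(w \right)} = -2 + \frac{727}{w}$
$s{\left(a \right)} = \left(-347 + a\right) \left(a + \sqrt{-134 + a}\right)$ ($s{\left(a \right)} = \left(-347 + a\right) \left(\sqrt{-134 + a} + a\right) = \left(-347 + a\right) \left(a + \sqrt{-134 + a}\right)$)
$\frac{d{\left(386 - -357 \right)}}{s{\left(Y{\left(J{\left(-3 \right)},6 \right)} \right)}} = \frac{-2 + \frac{727}{386 - -357}}{\left(-19\right)^{2} - -6593 - 347 \sqrt{-134 - 19} - 19 \sqrt{-134 - 19}} = \frac{-2 + \frac{727}{386 + 357}}{361 + 6593 - 347 \sqrt{-153} - 19 \sqrt{-153}} = \frac{-2 + \frac{727}{743}}{361 + 6593 - 347 \cdot 3 i \sqrt{17} - 19 \cdot 3 i \sqrt{17}} = \frac{-2 + 727 \cdot \frac{1}{743}}{361 + 6593 - 1041 i \sqrt{17} - 57 i \sqrt{17}} = \frac{-2 + \frac{727}{743}}{6954 - 1098 i \sqrt{17}} = - \frac{759}{743 \left(6954 - 1098 i \sqrt{17}\right)}$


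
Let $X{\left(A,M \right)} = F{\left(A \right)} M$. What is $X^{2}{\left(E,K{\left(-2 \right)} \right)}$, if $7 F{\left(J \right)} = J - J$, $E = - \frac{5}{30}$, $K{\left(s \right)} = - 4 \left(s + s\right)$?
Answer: $0$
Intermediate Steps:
$K{\left(s \right)} = - 8 s$ ($K{\left(s \right)} = - 4 \cdot 2 s = - 8 s$)
$E = - \frac{1}{6}$ ($E = \left(-5\right) \frac{1}{30} = - \frac{1}{6} \approx -0.16667$)
$F{\left(J \right)} = 0$ ($F{\left(J \right)} = \frac{J - J}{7} = \frac{1}{7} \cdot 0 = 0$)
$X{\left(A,M \right)} = 0$ ($X{\left(A,M \right)} = 0 M = 0$)
$X^{2}{\left(E,K{\left(-2 \right)} \right)} = 0^{2} = 0$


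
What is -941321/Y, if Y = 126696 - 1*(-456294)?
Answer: -941321/582990 ≈ -1.6146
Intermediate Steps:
Y = 582990 (Y = 126696 + 456294 = 582990)
-941321/Y = -941321/582990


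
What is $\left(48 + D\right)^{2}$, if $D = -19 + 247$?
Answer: $76176$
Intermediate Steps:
$D = 228$
$\left(48 + D\right)^{2} = \left(48 + 228\right)^{2} = 276^{2} = 76176$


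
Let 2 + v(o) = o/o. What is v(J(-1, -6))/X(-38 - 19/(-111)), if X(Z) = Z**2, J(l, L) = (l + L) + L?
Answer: -12321/17631601 ≈ -0.00069880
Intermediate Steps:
J(l, L) = l + 2*L (J(l, L) = (L + l) + L = l + 2*L)
v(o) = -1 (v(o) = -2 + o/o = -2 + 1 = -1)
v(J(-1, -6))/X(-38 - 19/(-111)) = -1/((-38 - 19/(-111))**2) = -1/((-38 - 19*(-1/111))**2) = -1/((-38 + 19/111)**2) = -1/((-4199/111)**2) = -1/17631601/12321 = -1*12321/17631601 = -12321/17631601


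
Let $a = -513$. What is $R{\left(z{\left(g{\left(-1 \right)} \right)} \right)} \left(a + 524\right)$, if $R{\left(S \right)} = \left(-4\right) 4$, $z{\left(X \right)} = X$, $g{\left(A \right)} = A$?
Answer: $-176$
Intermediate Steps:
$R{\left(S \right)} = -16$
$R{\left(z{\left(g{\left(-1 \right)} \right)} \right)} \left(a + 524\right) = - 16 \left(-513 + 524\right) = \left(-16\right) 11 = -176$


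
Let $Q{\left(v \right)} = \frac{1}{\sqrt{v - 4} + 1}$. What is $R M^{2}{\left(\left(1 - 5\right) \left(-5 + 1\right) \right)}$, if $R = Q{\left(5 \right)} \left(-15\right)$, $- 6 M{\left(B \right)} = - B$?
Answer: $- \frac{160}{3} \approx -53.333$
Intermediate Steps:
$Q{\left(v \right)} = \frac{1}{1 + \sqrt{-4 + v}}$ ($Q{\left(v \right)} = \frac{1}{\sqrt{-4 + v} + 1} = \frac{1}{1 + \sqrt{-4 + v}}$)
$M{\left(B \right)} = \frac{B}{6}$ ($M{\left(B \right)} = - \frac{\left(-1\right) B}{6} = \frac{B}{6}$)
$R = - \frac{15}{2}$ ($R = \frac{1}{1 + \sqrt{-4 + 5}} \left(-15\right) = \frac{1}{1 + \sqrt{1}} \left(-15\right) = \frac{1}{1 + 1} \left(-15\right) = \frac{1}{2} \left(-15\right) = - \frac{15}{2} \approx -7.5$)
$R M^{2}{\left(\left(1 - 5\right) \left(-5 + 1\right) \right)} = - \frac{15 \left(\frac{\left(1 - 5\right) \left(-5 + 1\right)}{6}\right)^{2}}{2} = - \frac{15 \left(\frac{\left(-4\right) \left(-4\right)}{6}\right)^{2}}{2} = - \frac{15 \left(\frac{1}{6} \cdot 16\right)^{2}}{2} = - \frac{15 \left(\frac{8}{3}\right)^{2}}{2} = \left(- \frac{15}{2}\right) \frac{64}{9} = - \frac{160}{3}$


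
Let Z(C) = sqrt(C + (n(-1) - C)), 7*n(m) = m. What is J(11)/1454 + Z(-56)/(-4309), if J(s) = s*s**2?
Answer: 1331/1454 - I*sqrt(7)/30163 ≈ 0.91541 - 8.7715e-5*I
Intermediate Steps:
J(s) = s**3
n(m) = m/7
Z(C) = I*sqrt(7)/7 (Z(C) = sqrt(C + ((1/7)*(-1) - C)) = sqrt(C + (-1/7 - C)) = sqrt(-1/7) = I*sqrt(7)/7)
J(11)/1454 + Z(-56)/(-4309) = 11**3/1454 + (I*sqrt(7)/7)/(-4309) = 1331*(1/1454) + (I*sqrt(7)/7)*(-1/4309) = 1331/1454 - I*sqrt(7)/30163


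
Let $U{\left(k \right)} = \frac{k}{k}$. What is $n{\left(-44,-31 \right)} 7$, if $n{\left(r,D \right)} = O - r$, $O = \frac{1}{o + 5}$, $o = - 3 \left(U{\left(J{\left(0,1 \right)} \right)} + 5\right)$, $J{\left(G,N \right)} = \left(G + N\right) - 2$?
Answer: $\frac{3997}{13} \approx 307.46$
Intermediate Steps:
$J{\left(G,N \right)} = -2 + G + N$
$U{\left(k \right)} = 1$
$o = -18$ ($o = - 3 \left(1 + 5\right) = \left(-3\right) 6 = -18$)
$O = - \frac{1}{13}$ ($O = \frac{1}{-18 + 5} = \frac{1}{-13} = - \frac{1}{13} \approx -0.076923$)
$n{\left(r,D \right)} = - \frac{1}{13} - r$
$n{\left(-44,-31 \right)} 7 = \left(- \frac{1}{13} - -44\right) 7 = \left(- \frac{1}{13} + 44\right) 7 = \frac{571}{13} \cdot 7 = \frac{3997}{13}$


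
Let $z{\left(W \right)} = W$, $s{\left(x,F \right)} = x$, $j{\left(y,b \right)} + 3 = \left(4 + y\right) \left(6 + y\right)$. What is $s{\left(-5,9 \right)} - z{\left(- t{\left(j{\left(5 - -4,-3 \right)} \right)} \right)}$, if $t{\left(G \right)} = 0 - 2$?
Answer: $-7$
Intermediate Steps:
$j{\left(y,b \right)} = -3 + \left(4 + y\right) \left(6 + y\right)$
$t{\left(G \right)} = -2$ ($t{\left(G \right)} = 0 - 2 = -2$)
$s{\left(-5,9 \right)} - z{\left(- t{\left(j{\left(5 - -4,-3 \right)} \right)} \right)} = -5 - \left(-1\right) \left(-2\right) = -5 - 2 = -7$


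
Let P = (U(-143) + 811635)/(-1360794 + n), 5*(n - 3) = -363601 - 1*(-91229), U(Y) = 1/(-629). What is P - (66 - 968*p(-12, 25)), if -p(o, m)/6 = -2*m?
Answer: 1292276892712052/4451009683 ≈ 2.9033e+5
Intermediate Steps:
p(o, m) = 12*m (p(o, m) = -(-12)*m = 12*m)
U(Y) = -1/629
n = -272357/5 (n = 3 + (-363601 - 1*(-91229))/5 = 3 + (-363601 + 91229)/5 = 3 + (⅕)*(-272372) = 3 - 272372/5 = -272357/5 ≈ -54471.)
P = -2552592070/4451009683 (P = (-1/629 + 811635)/(-1360794 - 272357/5) = 510518414/(629*(-7076327/5)) = (510518414/629)*(-5/7076327) = -2552592070/4451009683 ≈ -0.57349)
P - (66 - 968*p(-12, 25)) = -2552592070/4451009683 - (66 - 11616*25) = -2552592070/4451009683 - (66 - 968*300) = -2552592070/4451009683 - (66 - 290400) = -2552592070/4451009683 - 1*(-290334) = -2552592070/4451009683 + 290334 = 1292276892712052/4451009683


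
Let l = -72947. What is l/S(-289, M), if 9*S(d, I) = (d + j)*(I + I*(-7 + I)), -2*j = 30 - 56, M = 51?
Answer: 4291/4140 ≈ 1.0365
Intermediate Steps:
j = 13 (j = -(30 - 56)/2 = -1/2*(-26) = 13)
S(d, I) = (13 + d)*(I + I*(-7 + I))/9 (S(d, I) = ((d + 13)*(I + I*(-7 + I)))/9 = ((13 + d)*(I + I*(-7 + I)))/9 = (13 + d)*(I + I*(-7 + I))/9)
l/S(-289, M) = -72947*3/(17*(-78 - 6*(-289) + 13*51 + 51*(-289))) = -72947*3/(17*(-78 + 1734 + 663 - 14739)) = -72947/((1/9)*51*(-12420)) = -72947/(-70380) = -72947*(-1/70380) = 4291/4140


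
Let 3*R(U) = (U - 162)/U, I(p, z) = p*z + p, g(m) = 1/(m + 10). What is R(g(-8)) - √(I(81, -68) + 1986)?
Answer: -323/3 - I*√3441 ≈ -107.67 - 58.66*I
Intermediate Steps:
g(m) = 1/(10 + m)
I(p, z) = p + p*z
R(U) = (-162 + U)/(3*U) (R(U) = ((U - 162)/U)/3 = ((-162 + U)/U)/3 = (-162 + U)/(3*U))
R(g(-8)) - √(I(81, -68) + 1986) = (-162 + 1/(10 - 8))/(3*(1/(10 - 8))) - √(81*(1 - 68) + 1986) = (-162 + 1/2)/(3*(1/2)) - √(81*(-67) + 1986) = (-162 + ½)/(3*(½)) - √(-5427 + 1986) = (⅓)*2*(-323/2) - √(-3441) = -323/3 - I*√3441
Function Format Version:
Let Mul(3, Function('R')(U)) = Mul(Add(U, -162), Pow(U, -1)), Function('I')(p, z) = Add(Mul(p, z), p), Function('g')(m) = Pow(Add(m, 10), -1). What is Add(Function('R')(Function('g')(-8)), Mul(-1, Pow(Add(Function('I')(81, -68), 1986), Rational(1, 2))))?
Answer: Add(Rational(-323, 3), Mul(-1, I, Pow(3441, Rational(1, 2)))) ≈ Add(-107.67, Mul(-58.660, I))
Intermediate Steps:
Function('g')(m) = Pow(Add(10, m), -1)
Function('I')(p, z) = Add(p, Mul(p, z))
Function('R')(U) = Mul(Rational(1, 3), Pow(U, -1), Add(-162, U)) (Function('R')(U) = Mul(Rational(1, 3), Mul(Add(U, -162), Pow(U, -1))) = Mul(Rational(1, 3), Mul(Add(-162, U), Pow(U, -1))) = Mul(Rational(1, 3), Mul(Pow(U, -1), Add(-162, U))) = Mul(Rational(1, 3), Pow(U, -1), Add(-162, U)))
Add(Function('R')(Function('g')(-8)), Mul(-1, Pow(Add(Function('I')(81, -68), 1986), Rational(1, 2)))) = Add(Mul(Rational(1, 3), Pow(Pow(Add(10, -8), -1), -1), Add(-162, Pow(Add(10, -8), -1))), Mul(-1, Pow(Add(Mul(81, Add(1, -68)), 1986), Rational(1, 2)))) = Add(Mul(Rational(1, 3), Pow(Pow(2, -1), -1), Add(-162, Pow(2, -1))), Mul(-1, Pow(Add(Mul(81, -67), 1986), Rational(1, 2)))) = Add(Mul(Rational(1, 3), Pow(Rational(1, 2), -1), Add(-162, Rational(1, 2))), Mul(-1, Pow(Add(-5427, 1986), Rational(1, 2)))) = Add(Mul(Rational(1, 3), 2, Rational(-323, 2)), Mul(-1, Pow(-3441, Rational(1, 2)))) = Add(Rational(-323, 3), Mul(-1, Mul(I, Pow(3441, Rational(1, 2))))) = Add(Rational(-323, 3), Mul(-1, I, Pow(3441, Rational(1, 2))))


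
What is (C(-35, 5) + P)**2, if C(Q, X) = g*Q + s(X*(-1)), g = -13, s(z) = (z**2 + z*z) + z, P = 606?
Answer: 1223236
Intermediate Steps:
s(z) = z + 2*z**2 (s(z) = (z**2 + z**2) + z = 2*z**2 + z = z + 2*z**2)
C(Q, X) = -13*Q - X*(1 - 2*X) (C(Q, X) = -13*Q + (X*(-1))*(1 + 2*(X*(-1))) = -13*Q + (-X)*(1 + 2*(-X)) = -13*Q + (-X)*(1 - 2*X) = -13*Q - X*(1 - 2*X))
(C(-35, 5) + P)**2 = ((-1*5 - 13*(-35) + 2*5**2) + 606)**2 = ((-5 + 455 + 2*25) + 606)**2 = ((-5 + 455 + 50) + 606)**2 = (500 + 606)**2 = 1106**2 = 1223236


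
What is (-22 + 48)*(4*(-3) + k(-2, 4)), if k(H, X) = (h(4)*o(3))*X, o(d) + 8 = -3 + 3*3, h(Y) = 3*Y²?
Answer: -10296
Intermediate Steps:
o(d) = -2 (o(d) = -8 + (-3 + 3*3) = -8 + (-3 + 9) = -8 + 6 = -2)
k(H, X) = -96*X (k(H, X) = ((3*4²)*(-2))*X = ((3*16)*(-2))*X = (48*(-2))*X = -96*X)
(-22 + 48)*(4*(-3) + k(-2, 4)) = (-22 + 48)*(4*(-3) - 96*4) = 26*(-12 - 384) = 26*(-396) = -10296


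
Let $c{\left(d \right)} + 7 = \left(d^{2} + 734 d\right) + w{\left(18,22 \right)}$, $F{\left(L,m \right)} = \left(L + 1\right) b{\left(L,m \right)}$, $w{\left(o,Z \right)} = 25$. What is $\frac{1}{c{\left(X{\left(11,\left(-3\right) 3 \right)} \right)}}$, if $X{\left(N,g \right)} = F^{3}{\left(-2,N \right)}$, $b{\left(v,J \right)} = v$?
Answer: $\frac{1}{5954} \approx 0.00016795$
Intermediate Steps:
$F{\left(L,m \right)} = L \left(1 + L\right)$ ($F{\left(L,m \right)} = \left(L + 1\right) L = \left(1 + L\right) L = L \left(1 + L\right)$)
$X{\left(N,g \right)} = 8$ ($X{\left(N,g \right)} = \left(- 2 \left(1 - 2\right)\right)^{3} = \left(\left(-2\right) \left(-1\right)\right)^{3} = 2^{3} = 8$)
$c{\left(d \right)} = 18 + d^{2} + 734 d$ ($c{\left(d \right)} = -7 + \left(\left(d^{2} + 734 d\right) + 25\right) = -7 + \left(25 + d^{2} + 734 d\right) = 18 + d^{2} + 734 d$)
$\frac{1}{c{\left(X{\left(11,\left(-3\right) 3 \right)} \right)}} = \frac{1}{18 + 8^{2} + 734 \cdot 8} = \frac{1}{18 + 64 + 5872} = \frac{1}{5954}$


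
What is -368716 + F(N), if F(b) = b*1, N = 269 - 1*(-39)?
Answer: -368408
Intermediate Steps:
N = 308 (N = 269 + 39 = 308)
F(b) = b
-368716 + F(N) = -368716 + 308 = -368408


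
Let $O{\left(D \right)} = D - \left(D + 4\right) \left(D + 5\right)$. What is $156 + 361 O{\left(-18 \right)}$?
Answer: $-72044$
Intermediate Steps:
$O{\left(D \right)} = D - \left(4 + D\right) \left(5 + D\right)$
$156 + 361 O{\left(-18 \right)} = 156 + 361 \left(-20 - \left(-18\right)^{2} - -144\right) = 156 + 361 \left(-20 - 324 + 144\right) = 156 + 361 \left(-200\right) = 156 - 72200 = -72044$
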